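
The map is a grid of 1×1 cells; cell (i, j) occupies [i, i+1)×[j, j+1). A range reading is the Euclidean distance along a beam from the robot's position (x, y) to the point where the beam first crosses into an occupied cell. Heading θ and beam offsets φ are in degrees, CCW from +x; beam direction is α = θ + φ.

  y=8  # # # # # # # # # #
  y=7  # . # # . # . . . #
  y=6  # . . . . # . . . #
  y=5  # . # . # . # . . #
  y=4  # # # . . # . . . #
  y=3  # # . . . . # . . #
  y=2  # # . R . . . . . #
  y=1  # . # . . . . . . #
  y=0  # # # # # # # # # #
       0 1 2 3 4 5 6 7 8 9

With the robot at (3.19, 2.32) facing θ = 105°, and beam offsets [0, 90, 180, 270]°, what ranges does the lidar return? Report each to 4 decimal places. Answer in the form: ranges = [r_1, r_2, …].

beam 1: φ=0°, α=105°
  dir = (cos 105°, sin 105°) = (-0.2588, 0.9659); from cell (3,2)
  next x-line at t=0.7341, next y-line at t=0.7040; Δt_x=3.8637, Δt_y=1.0353
    y: enter (3,3) at t=0.7040
    x: enter (2,3) at t=0.7341
    y: enter (2,4) at t=1.7393 ← occupied
  → r_1 = 1.7393
beam 2: φ=90°, α=195°
  dir = (cos 195°, sin 195°) = (-0.9659, -0.2588); from cell (3,2)
  next x-line at t=0.1967, next y-line at t=1.2364; Δt_x=1.0353, Δt_y=3.8637
    x: enter (2,2) at t=0.1967
    x: enter (1,2) at t=1.2320 ← occupied
  → r_2 = 1.2320
beam 3: φ=180°, α=285°
  dir = (cos 285°, sin 285°) = (0.2588, -0.9659); from cell (3,2)
  next x-line at t=3.1296, next y-line at t=0.3313; Δt_x=3.8637, Δt_y=1.0353
    y: enter (3,1) at t=0.3313
    y: enter (3,0) at t=1.3666 ← occupied
  → r_3 = 1.3666
beam 4: φ=270°, α=15°
  dir = (cos 15°, sin 15°) = (0.9659, 0.2588); from cell (3,2)
  next x-line at t=0.8386, next y-line at t=2.6273; Δt_x=1.0353, Δt_y=3.8637
    x: enter (4,2) at t=0.8386
    x: enter (5,2) at t=1.8738
    y: enter (5,3) at t=2.6273
    x: enter (6,3) at t=2.9091 ← occupied
  → r_4 = 2.9091

ranges = [1.7393, 1.2320, 1.3666, 2.9091]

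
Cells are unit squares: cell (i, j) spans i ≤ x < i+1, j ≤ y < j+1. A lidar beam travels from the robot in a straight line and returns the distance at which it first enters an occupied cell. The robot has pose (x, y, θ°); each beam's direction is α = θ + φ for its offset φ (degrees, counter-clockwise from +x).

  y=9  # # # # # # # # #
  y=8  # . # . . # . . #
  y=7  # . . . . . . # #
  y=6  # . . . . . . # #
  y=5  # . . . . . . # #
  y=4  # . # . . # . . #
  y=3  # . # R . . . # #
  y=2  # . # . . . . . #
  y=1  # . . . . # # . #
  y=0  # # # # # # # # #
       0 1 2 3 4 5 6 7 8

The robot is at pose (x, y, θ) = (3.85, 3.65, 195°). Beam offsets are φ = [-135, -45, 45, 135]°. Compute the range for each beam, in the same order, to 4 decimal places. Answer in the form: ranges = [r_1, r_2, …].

ranges = [6.1776, 0.9815, 1.7000, 3.3000]

beam 1: φ=-135°, α=60°
  dir = (cos 60°, sin 60°) = (0.5000, 0.8660); from cell (3,3)
  next x-line at t=0.3000, next y-line at t=0.4041; Δt_x=2.0000, Δt_y=1.1547
    x: enter (4,3) at t=0.3000
    y: enter (4,4) at t=0.4041
    y: enter (4,5) at t=1.5588
    x: enter (5,5) at t=2.3000
    y: enter (5,6) at t=2.7135
    y: enter (5,7) at t=3.8682
    x: enter (6,7) at t=4.3000
    y: enter (6,8) at t=5.0229
    y: enter (6,9) at t=6.1776 ← occupied
  → r_1 = 6.1776
beam 2: φ=-45°, α=150°
  dir = (cos 150°, sin 150°) = (-0.8660, 0.5000); from cell (3,3)
  next x-line at t=0.9815, next y-line at t=0.7000; Δt_x=1.1547, Δt_y=2.0000
    y: enter (3,4) at t=0.7000
    x: enter (2,4) at t=0.9815 ← occupied
  → r_2 = 0.9815
beam 3: φ=45°, α=240°
  dir = (cos 240°, sin 240°) = (-0.5000, -0.8660); from cell (3,3)
  next x-line at t=1.7000, next y-line at t=0.7506; Δt_x=2.0000, Δt_y=1.1547
    y: enter (3,2) at t=0.7506
    x: enter (2,2) at t=1.7000 ← occupied
  → r_3 = 1.7000
beam 4: φ=135°, α=330°
  dir = (cos 330°, sin 330°) = (0.8660, -0.5000); from cell (3,3)
  next x-line at t=0.1732, next y-line at t=1.3000; Δt_x=1.1547, Δt_y=2.0000
    x: enter (4,3) at t=0.1732
    y: enter (4,2) at t=1.3000
    x: enter (5,2) at t=1.3279
    x: enter (6,2) at t=2.4826
    y: enter (6,1) at t=3.3000 ← occupied
  → r_4 = 3.3000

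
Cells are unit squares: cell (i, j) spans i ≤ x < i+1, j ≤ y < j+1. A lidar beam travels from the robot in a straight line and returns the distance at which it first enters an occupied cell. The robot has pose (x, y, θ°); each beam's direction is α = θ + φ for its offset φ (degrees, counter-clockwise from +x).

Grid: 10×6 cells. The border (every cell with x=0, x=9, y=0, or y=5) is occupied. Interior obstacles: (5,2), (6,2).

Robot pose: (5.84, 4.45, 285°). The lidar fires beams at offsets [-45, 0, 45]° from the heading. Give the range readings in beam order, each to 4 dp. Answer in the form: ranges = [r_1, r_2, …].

beam 1: φ=-45°, α=240°
  direction (-0.5000, -0.8660); cell (5,4); t to first gridline: x 1.6800, y 0.5196 (then +2.0000 / +1.1547)
    (5,3) via y @ 0.5196
    (5,2) via y @ 1.6743  # hit
  → r_1 = 1.6743
beam 2: φ=0°, α=285°
  direction (0.2588, -0.9659); cell (5,4); t to first gridline: x 0.6182, y 0.4659 (then +3.8637 / +1.0353)
    (5,3) via y @ 0.4659
    (6,3) via x @ 0.6182
    (6,2) via y @ 1.5012  # hit
  → r_2 = 1.5012
beam 3: φ=45°, α=330°
  direction (0.8660, -0.5000); cell (5,4); t to first gridline: x 0.1848, y 0.9000 (then +1.1547 / +2.0000)
    (6,4) via x @ 0.1848
    (6,3) via y @ 0.9000
    (7,3) via x @ 1.3395
    (8,3) via x @ 2.4942
    (8,2) via y @ 2.9000
    (9,2) via x @ 3.6489  # hit
  → r_3 = 3.6489

ranges = [1.6743, 1.5012, 3.6489]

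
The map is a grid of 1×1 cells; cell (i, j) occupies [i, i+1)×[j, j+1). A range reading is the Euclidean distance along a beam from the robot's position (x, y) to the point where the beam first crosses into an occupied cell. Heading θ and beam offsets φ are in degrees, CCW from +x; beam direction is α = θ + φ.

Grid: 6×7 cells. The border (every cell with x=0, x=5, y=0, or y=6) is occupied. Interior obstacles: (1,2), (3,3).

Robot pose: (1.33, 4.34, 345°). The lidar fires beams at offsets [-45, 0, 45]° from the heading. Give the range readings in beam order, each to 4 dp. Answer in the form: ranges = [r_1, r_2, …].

ranges = [3.8567, 1.7289, 3.3200]

beam 1: φ=-45°, α=300°
  direction (0.5000, -0.8660); cell (1,4); t to first gridline: x 1.3400, y 0.3926 (then +2.0000 / +1.1547)
    (1,3) via y @ 0.3926
    (2,3) via x @ 1.3400
    (2,2) via y @ 1.5473
    (2,1) via y @ 2.7020
    (3,1) via x @ 3.3400
    (3,0) via y @ 3.8567  # hit
  → r_1 = 3.8567
beam 2: φ=0°, α=345°
  direction (0.9659, -0.2588); cell (1,4); t to first gridline: x 0.6936, y 1.3137 (then +1.0353 / +3.8637)
    (2,4) via x @ 0.6936
    (2,3) via y @ 1.3137
    (3,3) via x @ 1.7289  # hit
  → r_2 = 1.7289
beam 3: φ=45°, α=30°
  direction (0.8660, 0.5000); cell (1,4); t to first gridline: x 0.7736, y 1.3200 (then +1.1547 / +2.0000)
    (2,4) via x @ 0.7736
    (2,5) via y @ 1.3200
    (3,5) via x @ 1.9283
    (4,5) via x @ 3.0831
    (4,6) via y @ 3.3200  # hit
  → r_3 = 3.3200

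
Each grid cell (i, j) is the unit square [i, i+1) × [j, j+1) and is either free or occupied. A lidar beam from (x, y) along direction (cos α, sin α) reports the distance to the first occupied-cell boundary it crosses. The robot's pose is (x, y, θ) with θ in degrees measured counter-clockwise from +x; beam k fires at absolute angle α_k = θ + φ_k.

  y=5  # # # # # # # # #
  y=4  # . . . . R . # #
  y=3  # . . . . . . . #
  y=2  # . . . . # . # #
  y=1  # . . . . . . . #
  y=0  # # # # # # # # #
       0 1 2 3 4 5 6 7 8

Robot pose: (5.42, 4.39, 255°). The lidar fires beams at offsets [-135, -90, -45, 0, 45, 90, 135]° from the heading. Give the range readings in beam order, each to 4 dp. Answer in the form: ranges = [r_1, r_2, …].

beam 1: φ=-135°, α=120°
  cosα=-0.5000 sinα=0.8660 | (5,4) | tMaxX 0.8400 tMaxY 0.7044 | tΔX 2.0000 tΔY 1.1547
    t=0.7044 [y] (5,5) — stop
  → r_1 = 0.7044
beam 2: φ=-90°, α=165°
  cosα=-0.9659 sinα=0.2588 | (5,4) | tMaxX 0.4348 tMaxY 2.3569 | tΔX 1.0353 tΔY 3.8637
    t=0.4348 [x] (4,4)
    t=1.4701 [x] (3,4)
    t=2.3569 [y] (3,5) — stop
  → r_2 = 2.3569
beam 3: φ=-45°, α=210°
  cosα=-0.8660 sinα=-0.5000 | (5,4) | tMaxX 0.4850 tMaxY 0.7800 | tΔX 1.1547 tΔY 2.0000
    t=0.4850 [x] (4,4)
    t=0.7800 [y] (4,3)
    t=1.6397 [x] (3,3)
    t=2.7800 [y] (3,2)
    t=2.7944 [x] (2,2)
    t=3.9491 [x] (1,2)
    t=4.7800 [y] (1,1)
    t=5.1038 [x] (0,1) — stop
  → r_3 = 5.1038
beam 4: φ=0°, α=255°
  cosα=-0.2588 sinα=-0.9659 | (5,4) | tMaxX 1.6228 tMaxY 0.4038 | tΔX 3.8637 tΔY 1.0353
    t=0.4038 [y] (5,3)
    t=1.4390 [y] (5,2) — stop
  → r_4 = 1.4390
beam 5: φ=45°, α=300°
  cosα=0.5000 sinα=-0.8660 | (5,4) | tMaxX 1.1600 tMaxY 0.4503 | tΔX 2.0000 tΔY 1.1547
    t=0.4503 [y] (5,3)
    t=1.1600 [x] (6,3)
    t=1.6050 [y] (6,2)
    t=2.7597 [y] (6,1)
    t=3.1600 [x] (7,1)
    t=3.9144 [y] (7,0) — stop
  → r_5 = 3.9144
beam 6: φ=90°, α=345°
  cosα=0.9659 sinα=-0.2588 | (5,4) | tMaxX 0.6005 tMaxY 1.5068 | tΔX 1.0353 tΔY 3.8637
    t=0.6005 [x] (6,4)
    t=1.5068 [y] (6,3)
    t=1.6357 [x] (7,3)
    t=2.6710 [x] (8,3) — stop
  → r_6 = 2.6710
beam 7: φ=135°, α=30°
  cosα=0.8660 sinα=0.5000 | (5,4) | tMaxX 0.6697 tMaxY 1.2200 | tΔX 1.1547 tΔY 2.0000
    t=0.6697 [x] (6,4)
    t=1.2200 [y] (6,5) — stop
  → r_7 = 1.2200

ranges = [0.7044, 2.3569, 5.1038, 1.4390, 3.9144, 2.6710, 1.2200]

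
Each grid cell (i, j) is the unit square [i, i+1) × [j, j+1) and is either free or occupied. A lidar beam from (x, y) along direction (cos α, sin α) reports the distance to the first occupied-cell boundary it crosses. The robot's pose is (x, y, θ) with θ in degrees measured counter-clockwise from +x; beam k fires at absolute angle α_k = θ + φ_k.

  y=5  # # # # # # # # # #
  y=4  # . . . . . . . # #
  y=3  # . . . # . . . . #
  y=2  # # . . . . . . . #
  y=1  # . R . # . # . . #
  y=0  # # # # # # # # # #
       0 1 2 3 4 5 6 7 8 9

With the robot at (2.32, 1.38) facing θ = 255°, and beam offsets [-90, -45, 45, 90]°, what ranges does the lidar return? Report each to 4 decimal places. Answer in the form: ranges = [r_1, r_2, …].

beam 1: φ=-90°, α=165°
  cosα=-0.9659 sinα=0.2588 | (2,1) | tMaxX 0.3313 tMaxY 2.3955 | tΔX 1.0353 tΔY 3.8637
    t=0.3313 [x] (1,1)
    t=1.3666 [x] (0,1) — stop
  → r_1 = 1.3666
beam 2: φ=-45°, α=210°
  cosα=-0.8660 sinα=-0.5000 | (2,1) | tMaxX 0.3695 tMaxY 0.7600 | tΔX 1.1547 tΔY 2.0000
    t=0.3695 [x] (1,1)
    t=0.7600 [y] (1,0) — stop
  → r_2 = 0.7600
beam 3: φ=45°, α=300°
  cosα=0.5000 sinα=-0.8660 | (2,1) | tMaxX 1.3600 tMaxY 0.4388 | tΔX 2.0000 tΔY 1.1547
    t=0.4388 [y] (2,0) — stop
  → r_3 = 0.4388
beam 4: φ=90°, α=345°
  cosα=0.9659 sinα=-0.2588 | (2,1) | tMaxX 0.7040 tMaxY 1.4682 | tΔX 1.0353 tΔY 3.8637
    t=0.7040 [x] (3,1)
    t=1.4682 [y] (3,0) — stop
  → r_4 = 1.4682

ranges = [1.3666, 0.7600, 0.4388, 1.4682]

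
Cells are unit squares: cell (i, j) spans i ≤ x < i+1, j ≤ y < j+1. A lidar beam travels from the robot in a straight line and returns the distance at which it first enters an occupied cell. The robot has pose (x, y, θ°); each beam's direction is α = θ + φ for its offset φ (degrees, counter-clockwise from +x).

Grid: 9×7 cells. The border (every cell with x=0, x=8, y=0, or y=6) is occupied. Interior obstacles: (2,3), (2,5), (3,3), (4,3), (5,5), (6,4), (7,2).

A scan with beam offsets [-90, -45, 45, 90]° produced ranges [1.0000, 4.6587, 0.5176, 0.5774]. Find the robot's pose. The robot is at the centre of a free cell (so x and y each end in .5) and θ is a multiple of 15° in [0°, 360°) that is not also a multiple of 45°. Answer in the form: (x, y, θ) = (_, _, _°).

(x, y, θ) = (7.5, 5.5, 300°)

The pose lattice has 28·16 = 448 candidates. Test each by forward raycasting.
  (2.5, 1.5, 240°): beam 1 = 1.7321 ≠ 1.0000 ✗
  (6.5, 1.5, 165°): beam 1 = 4.6587 ≠ 1.0000 ✗
  (3.5, 4.5, 105°): beam 1 = 1.9319 ≠ 1.0000 ✗
  …
  (7.5, 5.5, 300°): r_1=1.0000, r_2=4.6587, r_3=0.5176, r_4=0.5774 — all match ✓
Only this pose fits every beam.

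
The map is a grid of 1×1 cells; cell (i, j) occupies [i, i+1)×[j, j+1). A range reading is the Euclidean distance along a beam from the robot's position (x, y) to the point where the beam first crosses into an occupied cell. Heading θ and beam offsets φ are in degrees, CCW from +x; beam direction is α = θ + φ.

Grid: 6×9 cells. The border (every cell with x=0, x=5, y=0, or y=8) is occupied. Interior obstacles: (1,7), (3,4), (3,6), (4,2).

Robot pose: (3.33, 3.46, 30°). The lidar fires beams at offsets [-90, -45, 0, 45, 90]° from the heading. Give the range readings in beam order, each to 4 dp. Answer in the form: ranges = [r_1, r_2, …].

beam 1: φ=-90°, α=300°
  d=(0.5000,-0.8660)  start (3,3)  tX=1.3400 tY=0.5312  stride 1/|dx|=2.0000 1/|dy|=1.1547
    cross y-line → (3,2), t=0.5312
    cross x-line → (4,2), t=1.3400 (wall)
  → r_1 = 1.3400
beam 2: φ=-45°, α=345°
  d=(0.9659,-0.2588)  start (3,3)  tX=0.6936 tY=1.7773  stride 1/|dx|=1.0353 1/|dy|=3.8637
    cross x-line → (4,3), t=0.6936
    cross x-line → (5,3), t=1.7289 (wall)
  → r_2 = 1.7289
beam 3: φ=0°, α=30°
  d=(0.8660,0.5000)  start (3,3)  tX=0.7736 tY=1.0800  stride 1/|dx|=1.1547 1/|dy|=2.0000
    cross x-line → (4,3), t=0.7736
    cross y-line → (4,4), t=1.0800
    cross x-line → (5,4), t=1.9283 (wall)
  → r_3 = 1.9283
beam 4: φ=45°, α=75°
  d=(0.2588,0.9659)  start (3,3)  tX=2.5887 tY=0.5590  stride 1/|dx|=3.8637 1/|dy|=1.0353
    cross y-line → (3,4), t=0.5590 (wall)
  → r_4 = 0.5590
beam 5: φ=90°, α=120°
  d=(-0.5000,0.8660)  start (3,3)  tX=0.6600 tY=0.6235  stride 1/|dx|=2.0000 1/|dy|=1.1547
    cross y-line → (3,4), t=0.6235 (wall)
  → r_5 = 0.6235

ranges = [1.3400, 1.7289, 1.9283, 0.5590, 0.6235]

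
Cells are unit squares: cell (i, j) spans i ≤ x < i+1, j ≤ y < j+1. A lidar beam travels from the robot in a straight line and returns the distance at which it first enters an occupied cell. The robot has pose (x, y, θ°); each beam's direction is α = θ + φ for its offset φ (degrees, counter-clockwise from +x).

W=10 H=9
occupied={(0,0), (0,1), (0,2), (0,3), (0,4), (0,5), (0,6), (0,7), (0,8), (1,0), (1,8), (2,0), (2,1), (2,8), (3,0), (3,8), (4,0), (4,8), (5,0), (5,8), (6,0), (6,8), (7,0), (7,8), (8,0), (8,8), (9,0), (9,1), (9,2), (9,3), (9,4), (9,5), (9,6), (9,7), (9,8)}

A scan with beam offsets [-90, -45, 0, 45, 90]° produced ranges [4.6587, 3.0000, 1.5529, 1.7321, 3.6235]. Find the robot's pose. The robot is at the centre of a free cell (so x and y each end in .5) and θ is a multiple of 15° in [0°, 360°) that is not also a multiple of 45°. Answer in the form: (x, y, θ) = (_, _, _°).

(x, y, θ) = (4.5, 6.5, 75°)

Candidates: 55 free-cell centres × 16 headings = 880 poses. Raycast each; keep the one whose scan matches to 4 dp.
  (2.5, 7.5, 300°): beam 1 = 1.7321 ≠ 4.6587 ✗
  (1.5, 3.5, 150°): beam 1 = 5.1962 ≠ 4.6587 ✗
  (1.5, 5.5, 105°): beam 1 = 7.7646 ≠ 4.6587 ✗
  (4.5, 5.5, 330°): beam 1 = 4.0415 ≠ 4.6587 ✗
  (2.5, 6.5, 210°): beam 1 = 1.7321 ≠ 4.6587 ✗
  …
  (4.5, 6.5, 75°): r_1=4.6587, r_2=3.0000, r_3=1.5529, r_4=1.7321, r_5=3.6235 — all match ✓
Only this pose fits every beam.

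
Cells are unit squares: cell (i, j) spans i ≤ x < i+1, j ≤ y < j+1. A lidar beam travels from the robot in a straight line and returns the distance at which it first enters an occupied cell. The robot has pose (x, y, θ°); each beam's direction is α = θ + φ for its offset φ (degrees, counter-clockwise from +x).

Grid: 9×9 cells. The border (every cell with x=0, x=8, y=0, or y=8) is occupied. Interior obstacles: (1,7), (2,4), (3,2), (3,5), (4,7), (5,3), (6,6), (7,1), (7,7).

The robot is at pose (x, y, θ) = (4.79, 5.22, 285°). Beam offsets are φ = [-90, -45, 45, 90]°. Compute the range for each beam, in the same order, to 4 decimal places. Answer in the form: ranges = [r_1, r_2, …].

beam 1: φ=-90°, α=195°
  direction (-0.9659, -0.2588); cell (4,5); t to first gridline: x 0.8179, y 0.8500 (then +1.0353 / +3.8637)
    (3,5) via x @ 0.8179  # hit
  → r_1 = 0.8179
beam 2: φ=-45°, α=240°
  direction (-0.5000, -0.8660); cell (4,5); t to first gridline: x 1.5800, y 0.2540 (then +2.0000 / +1.1547)
    (4,4) via y @ 0.2540
    (4,3) via y @ 1.4087
    (3,3) via x @ 1.5800
    (3,2) via y @ 2.5634  # hit
  → r_2 = 2.5634
beam 3: φ=45°, α=330°
  direction (0.8660, -0.5000); cell (4,5); t to first gridline: x 0.2425, y 0.4400 (then +1.1547 / +2.0000)
    (5,5) via x @ 0.2425
    (5,4) via y @ 0.4400
    (6,4) via x @ 1.3972
    (6,3) via y @ 2.4400
    (7,3) via x @ 2.5519
    (8,3) via x @ 3.7066  # hit
  → r_3 = 3.7066
beam 4: φ=90°, α=15°
  direction (0.9659, 0.2588); cell (4,5); t to first gridline: x 0.2174, y 3.0137 (then +1.0353 / +3.8637)
    (5,5) via x @ 0.2174
    (6,5) via x @ 1.2527
    (7,5) via x @ 2.2880
    (7,6) via y @ 3.0137
    (8,6) via x @ 3.3232  # hit
  → r_4 = 3.3232

ranges = [0.8179, 2.5634, 3.7066, 3.3232]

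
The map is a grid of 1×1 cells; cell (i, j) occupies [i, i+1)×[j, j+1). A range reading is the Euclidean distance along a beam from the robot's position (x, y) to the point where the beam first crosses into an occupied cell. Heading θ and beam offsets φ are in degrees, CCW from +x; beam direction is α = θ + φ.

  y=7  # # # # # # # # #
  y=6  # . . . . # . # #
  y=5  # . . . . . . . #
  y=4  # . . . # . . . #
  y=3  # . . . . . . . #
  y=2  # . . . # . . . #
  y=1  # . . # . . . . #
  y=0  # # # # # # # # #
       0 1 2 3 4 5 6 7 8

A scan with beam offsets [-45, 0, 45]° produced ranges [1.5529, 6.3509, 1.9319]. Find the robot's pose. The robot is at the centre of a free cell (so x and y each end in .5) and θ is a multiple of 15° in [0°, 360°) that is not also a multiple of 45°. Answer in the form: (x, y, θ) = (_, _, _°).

(x, y, θ) = (1.5, 1.5, 60°)

The pose lattice has 37·16 = 592 candidates. Test each by forward raycasting.
  (1.5, 2.5, 240°): beam 1 = 0.5176 ≠ 1.5529 ✗
  (7.5, 3.5, 165°): beam 1 = 3.0000 ≠ 1.5529 ✗
  (2.5, 4.5, 285°): beam 1 = 3.0000 ≠ 1.5529 ✗
  …
  (1.5, 1.5, 60°): r_1=1.5529, r_2=6.3509, r_3=1.9319 — all match ✓
Unique over the lattice → pose = (1.5, 1.5, 60°).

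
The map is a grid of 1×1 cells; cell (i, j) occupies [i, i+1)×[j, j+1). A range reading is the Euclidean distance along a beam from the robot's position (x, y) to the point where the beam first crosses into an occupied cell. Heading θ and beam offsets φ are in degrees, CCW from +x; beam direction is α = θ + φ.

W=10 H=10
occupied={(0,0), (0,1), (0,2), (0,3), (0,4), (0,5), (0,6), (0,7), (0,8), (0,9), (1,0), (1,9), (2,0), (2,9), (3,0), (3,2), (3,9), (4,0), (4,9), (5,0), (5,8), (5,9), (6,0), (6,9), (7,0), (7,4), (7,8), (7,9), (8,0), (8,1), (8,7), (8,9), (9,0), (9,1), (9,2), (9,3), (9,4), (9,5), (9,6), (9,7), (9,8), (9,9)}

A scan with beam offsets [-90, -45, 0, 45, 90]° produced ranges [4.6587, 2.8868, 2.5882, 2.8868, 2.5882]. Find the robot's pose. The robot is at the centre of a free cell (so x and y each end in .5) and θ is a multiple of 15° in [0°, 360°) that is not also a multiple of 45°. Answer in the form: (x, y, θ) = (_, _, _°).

(x, y, θ) = (3.5, 6.5, 105°)

Enumerate (i+0.5, j+0.5, θ) over the 58 free cells and 16 admissible headings. For each, cast all 5 beams and compare to the given ranges.
  (1.5, 4.5, 105°): beam 1 = 7.7646 ≠ 4.6587 ✗
  (1.5, 8.5, 210°): beam 1 = 0.5774 ≠ 4.6587 ✗
  (3.5, 3.5, 345°): beam 1 = 0.5176 ≠ 4.6587 ✗
  (8.5, 6.5, 150°): beam 1 = 0.5774 ≠ 4.6587 ✗
  …
  (3.5, 6.5, 105°): r_1=4.6587, r_2=2.8868, r_3=2.5882, r_4=2.8868, r_5=2.5882 — all match ✓
Only this pose fits every beam.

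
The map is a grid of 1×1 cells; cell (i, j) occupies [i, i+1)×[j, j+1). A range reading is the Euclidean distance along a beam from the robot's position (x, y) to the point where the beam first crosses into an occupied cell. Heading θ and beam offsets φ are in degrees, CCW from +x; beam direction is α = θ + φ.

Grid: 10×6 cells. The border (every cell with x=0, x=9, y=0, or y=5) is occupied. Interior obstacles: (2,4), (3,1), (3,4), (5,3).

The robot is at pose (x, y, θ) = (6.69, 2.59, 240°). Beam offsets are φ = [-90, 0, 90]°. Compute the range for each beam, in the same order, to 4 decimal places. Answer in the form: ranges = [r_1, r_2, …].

ranges = [0.8200, 1.8360, 2.6674]

beam 1: φ=-90°, α=150°
  direction (-0.8660, 0.5000); cell (6,2); t to first gridline: x 0.7967, y 0.8200 (then +1.1547 / +2.0000)
    (5,2) via x @ 0.7967
    (5,3) via y @ 0.8200  # hit
  → r_1 = 0.8200
beam 2: φ=0°, α=240°
  direction (-0.5000, -0.8660); cell (6,2); t to first gridline: x 1.3800, y 0.6813 (then +2.0000 / +1.1547)
    (6,1) via y @ 0.6813
    (5,1) via x @ 1.3800
    (5,0) via y @ 1.8360  # hit
  → r_2 = 1.8360
beam 3: φ=90°, α=330°
  direction (0.8660, -0.5000); cell (6,2); t to first gridline: x 0.3580, y 1.1800 (then +1.1547 / +2.0000)
    (7,2) via x @ 0.3580
    (7,1) via y @ 1.1800
    (8,1) via x @ 1.5127
    (9,1) via x @ 2.6674  # hit
  → r_3 = 2.6674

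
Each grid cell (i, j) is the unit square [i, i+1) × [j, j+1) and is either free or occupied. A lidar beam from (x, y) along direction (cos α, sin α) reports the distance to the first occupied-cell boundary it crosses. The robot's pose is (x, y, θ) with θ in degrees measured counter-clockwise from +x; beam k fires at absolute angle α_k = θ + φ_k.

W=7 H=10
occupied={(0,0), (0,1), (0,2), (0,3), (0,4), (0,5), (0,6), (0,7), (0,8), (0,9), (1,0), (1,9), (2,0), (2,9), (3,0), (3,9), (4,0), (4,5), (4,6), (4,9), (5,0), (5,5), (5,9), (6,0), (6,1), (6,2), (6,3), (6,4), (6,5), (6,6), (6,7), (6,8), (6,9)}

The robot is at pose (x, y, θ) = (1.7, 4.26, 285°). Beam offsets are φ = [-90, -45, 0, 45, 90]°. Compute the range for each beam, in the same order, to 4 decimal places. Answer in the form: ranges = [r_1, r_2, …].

ranges = [0.7247, 1.4000, 3.3750, 4.9652, 2.8591]

beam 1: φ=-90°, α=195°
  cosα=-0.9659 sinα=-0.2588 | (1,4) | tMaxX 0.7247 tMaxY 1.0046 | tΔX 1.0353 tΔY 3.8637
    t=0.7247 [x] (0,4) — stop
  → r_1 = 0.7247
beam 2: φ=-45°, α=240°
  cosα=-0.5000 sinα=-0.8660 | (1,4) | tMaxX 1.4000 tMaxY 0.3002 | tΔX 2.0000 tΔY 1.1547
    t=0.3002 [y] (1,3)
    t=1.4000 [x] (0,3) — stop
  → r_2 = 1.4000
beam 3: φ=0°, α=285°
  cosα=0.2588 sinα=-0.9659 | (1,4) | tMaxX 1.1591 tMaxY 0.2692 | tΔX 3.8637 tΔY 1.0353
    t=0.2692 [y] (1,3)
    t=1.1591 [x] (2,3)
    t=1.3044 [y] (2,2)
    t=2.3397 [y] (2,1)
    t=3.3750 [y] (2,0) — stop
  → r_3 = 3.3750
beam 4: φ=45°, α=330°
  cosα=0.8660 sinα=-0.5000 | (1,4) | tMaxX 0.3464 tMaxY 0.5200 | tΔX 1.1547 tΔY 2.0000
    t=0.3464 [x] (2,4)
    t=0.5200 [y] (2,3)
    t=1.5011 [x] (3,3)
    t=2.5200 [y] (3,2)
    t=2.6558 [x] (4,2)
    t=3.8105 [x] (5,2)
    t=4.5200 [y] (5,1)
    t=4.9652 [x] (6,1) — stop
  → r_4 = 4.9652
beam 5: φ=90°, α=15°
  cosα=0.9659 sinα=0.2588 | (1,4) | tMaxX 0.3106 tMaxY 2.8591 | tΔX 1.0353 tΔY 3.8637
    t=0.3106 [x] (2,4)
    t=1.3459 [x] (3,4)
    t=2.3811 [x] (4,4)
    t=2.8591 [y] (4,5) — stop
  → r_5 = 2.8591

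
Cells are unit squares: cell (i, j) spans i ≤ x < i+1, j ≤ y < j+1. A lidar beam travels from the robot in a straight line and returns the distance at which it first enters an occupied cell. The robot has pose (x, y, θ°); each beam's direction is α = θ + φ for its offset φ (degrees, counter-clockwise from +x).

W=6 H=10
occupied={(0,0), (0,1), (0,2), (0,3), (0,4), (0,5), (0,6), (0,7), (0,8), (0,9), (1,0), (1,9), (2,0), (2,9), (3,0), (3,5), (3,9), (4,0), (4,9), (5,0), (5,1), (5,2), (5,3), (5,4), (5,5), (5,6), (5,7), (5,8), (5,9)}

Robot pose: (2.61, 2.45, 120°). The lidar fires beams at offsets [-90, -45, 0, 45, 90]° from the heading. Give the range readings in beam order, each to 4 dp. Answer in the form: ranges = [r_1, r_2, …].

beam 1: φ=-90°, α=30°
  d=(0.8660,0.5000)  start (2,2)  tX=0.4503 tY=1.1000  stride 1/|dx|=1.1547 1/|dy|=2.0000
    cross x-line → (3,2), t=0.4503
    cross y-line → (3,3), t=1.1000
    cross x-line → (4,3), t=1.6050
    cross x-line → (5,3), t=2.7597 (wall)
  → r_1 = 2.7597
beam 2: φ=-45°, α=75°
  d=(0.2588,0.9659)  start (2,2)  tX=1.5068 tY=0.5694  stride 1/|dx|=3.8637 1/|dy|=1.0353
    cross y-line → (2,3), t=0.5694
    cross x-line → (3,3), t=1.5068
    cross y-line → (3,4), t=1.6047
    cross y-line → (3,5), t=2.6400 (wall)
  → r_2 = 2.6400
beam 3: φ=0°, α=120°
  d=(-0.5000,0.8660)  start (2,2)  tX=1.2200 tY=0.6351  stride 1/|dx|=2.0000 1/|dy|=1.1547
    cross y-line → (2,3), t=0.6351
    cross x-line → (1,3), t=1.2200
    cross y-line → (1,4), t=1.7898
    cross y-line → (1,5), t=2.9445
    cross x-line → (0,5), t=3.2200 (wall)
  → r_3 = 3.2200
beam 4: φ=45°, α=165°
  d=(-0.9659,0.2588)  start (2,2)  tX=0.6315 tY=2.1250  stride 1/|dx|=1.0353 1/|dy|=3.8637
    cross x-line → (1,2), t=0.6315
    cross x-line → (0,2), t=1.6668 (wall)
  → r_4 = 1.6668
beam 5: φ=90°, α=210°
  d=(-0.8660,-0.5000)  start (2,2)  tX=0.7044 tY=0.9000  stride 1/|dx|=1.1547 1/|dy|=2.0000
    cross x-line → (1,2), t=0.7044
    cross y-line → (1,1), t=0.9000
    cross x-line → (0,1), t=1.8591 (wall)
  → r_5 = 1.8591

ranges = [2.7597, 2.6400, 3.2200, 1.6668, 1.8591]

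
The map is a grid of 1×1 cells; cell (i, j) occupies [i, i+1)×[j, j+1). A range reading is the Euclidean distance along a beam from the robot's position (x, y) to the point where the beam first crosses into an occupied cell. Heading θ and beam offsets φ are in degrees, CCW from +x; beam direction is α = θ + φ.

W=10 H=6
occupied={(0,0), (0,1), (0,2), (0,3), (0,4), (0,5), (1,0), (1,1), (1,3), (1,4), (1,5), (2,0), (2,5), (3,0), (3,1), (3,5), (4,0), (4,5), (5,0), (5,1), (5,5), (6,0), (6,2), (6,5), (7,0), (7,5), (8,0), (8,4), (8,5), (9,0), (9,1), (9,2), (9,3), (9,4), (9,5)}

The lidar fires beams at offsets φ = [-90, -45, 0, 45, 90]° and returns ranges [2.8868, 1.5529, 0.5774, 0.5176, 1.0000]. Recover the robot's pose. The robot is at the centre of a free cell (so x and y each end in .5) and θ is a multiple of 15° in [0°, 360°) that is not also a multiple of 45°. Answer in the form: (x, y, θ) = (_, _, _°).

Candidates: 25 free-cell centres × 16 headings = 400 poses. Raycast each; keep the one whose scan matches to 4 dp.
  (7.5, 4.5, 255°): beam 1 = 1.9319 ≠ 2.8868 ✗
  (3.5, 4.5, 300°): beam 1 = 1.7321 ≠ 2.8868 ✗
  (4.5, 2.5, 240°): beam 2 = 2.5882 ≠ 1.5529 ✗
  (3.5, 4.5, 60°): beam 1 = 3.0000 ≠ 2.8868 ✗
  …
  (6.5, 4.5, 60°): r_1=2.8868, r_2=1.5529, r_3=0.5774, r_4=0.5176, r_5=1.0000 — all match ✓
Unique over the lattice → pose = (6.5, 4.5, 60°).

(x, y, θ) = (6.5, 4.5, 60°)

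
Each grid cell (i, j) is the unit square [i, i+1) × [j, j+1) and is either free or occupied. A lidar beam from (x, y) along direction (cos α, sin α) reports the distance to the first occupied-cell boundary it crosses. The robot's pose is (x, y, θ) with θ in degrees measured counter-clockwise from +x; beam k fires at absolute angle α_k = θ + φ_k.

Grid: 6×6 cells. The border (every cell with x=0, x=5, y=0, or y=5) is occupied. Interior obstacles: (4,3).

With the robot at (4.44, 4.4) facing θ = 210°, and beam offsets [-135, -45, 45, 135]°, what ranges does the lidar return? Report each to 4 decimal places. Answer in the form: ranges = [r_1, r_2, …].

ranges = [0.6212, 2.3182, 0.4141, 0.5798]

beam 1: φ=-135°, α=75°
  cosα=0.2588 sinα=0.9659 | (4,4) | tMaxX 2.1637 tMaxY 0.6212 | tΔX 3.8637 tΔY 1.0353
    t=0.6212 [y] (4,5) — stop
  → r_1 = 0.6212
beam 2: φ=-45°, α=165°
  cosα=-0.9659 sinα=0.2588 | (4,4) | tMaxX 0.4555 tMaxY 2.3182 | tΔX 1.0353 tΔY 3.8637
    t=0.4555 [x] (3,4)
    t=1.4908 [x] (2,4)
    t=2.3182 [y] (2,5) — stop
  → r_2 = 2.3182
beam 3: φ=45°, α=255°
  cosα=-0.2588 sinα=-0.9659 | (4,4) | tMaxX 1.7000 tMaxY 0.4141 | tΔX 3.8637 tΔY 1.0353
    t=0.4141 [y] (4,3) — stop
  → r_3 = 0.4141
beam 4: φ=135°, α=345°
  cosα=0.9659 sinα=-0.2588 | (4,4) | tMaxX 0.5798 tMaxY 1.5455 | tΔX 1.0353 tΔY 3.8637
    t=0.5798 [x] (5,4) — stop
  → r_4 = 0.5798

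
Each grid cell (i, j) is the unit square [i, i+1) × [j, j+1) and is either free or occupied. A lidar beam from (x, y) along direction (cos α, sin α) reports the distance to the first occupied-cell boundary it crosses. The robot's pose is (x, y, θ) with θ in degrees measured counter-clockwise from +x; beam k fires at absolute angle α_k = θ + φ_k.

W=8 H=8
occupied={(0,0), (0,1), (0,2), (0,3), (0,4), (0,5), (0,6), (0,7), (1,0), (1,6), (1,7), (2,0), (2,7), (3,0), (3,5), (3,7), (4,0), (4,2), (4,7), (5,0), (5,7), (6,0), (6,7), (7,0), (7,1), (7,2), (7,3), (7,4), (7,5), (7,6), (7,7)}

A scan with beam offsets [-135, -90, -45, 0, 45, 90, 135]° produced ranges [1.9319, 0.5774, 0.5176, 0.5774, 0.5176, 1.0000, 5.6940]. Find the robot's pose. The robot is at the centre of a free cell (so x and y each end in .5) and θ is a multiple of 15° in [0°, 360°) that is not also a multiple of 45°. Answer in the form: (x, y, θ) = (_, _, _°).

(x, y, θ) = (6.5, 1.5, 330°)

The pose lattice has 33·16 = 528 candidates. Test each by forward raycasting.
  (4.5, 3.5, 345°): beam 1 = 4.0415 ≠ 1.9319 ✗
  (4.5, 6.5, 150°): beam 4 = 1.0000 ≠ 0.5774 ✗
  (2.5, 3.5, 210°): beam 2 = 2.8868 ≠ 0.5774 ✗
  …
  (6.5, 1.5, 330°): r_1=1.9319, r_2=0.5774, r_3=0.5176, r_4=0.5774, r_5=0.5176, r_6=1.0000, r_7=5.6940 — all match ✓
Only this pose fits every beam.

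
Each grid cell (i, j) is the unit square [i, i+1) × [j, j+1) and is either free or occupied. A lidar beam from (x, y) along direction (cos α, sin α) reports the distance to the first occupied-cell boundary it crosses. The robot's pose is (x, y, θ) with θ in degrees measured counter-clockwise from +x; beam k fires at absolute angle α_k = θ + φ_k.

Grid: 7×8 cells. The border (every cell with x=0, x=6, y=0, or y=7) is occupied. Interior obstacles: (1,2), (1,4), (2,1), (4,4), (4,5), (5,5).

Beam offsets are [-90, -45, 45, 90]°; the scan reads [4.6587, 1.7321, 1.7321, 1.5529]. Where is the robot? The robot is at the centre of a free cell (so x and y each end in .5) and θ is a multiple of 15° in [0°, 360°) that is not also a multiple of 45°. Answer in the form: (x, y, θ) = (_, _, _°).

Candidates: 24 free-cell centres × 16 headings = 384 poses. Raycast each; keep the one whose scan matches to 4 dp.
  (2.5, 6.5, 195°): beam 1 = 0.5176 ≠ 4.6587 ✗
  (5.5, 4.5, 330°): beam 1 = 4.0415 ≠ 4.6587 ✗
  (3.5, 4.5, 330°): beam 1 = 2.8868 ≠ 4.6587 ✗
  …
  (2.5, 5.5, 15°): r_1=4.6587, r_2=1.7321, r_3=1.7321, r_4=1.5529 — all match ✓
Unique over the lattice → pose = (2.5, 5.5, 15°).

(x, y, θ) = (2.5, 5.5, 15°)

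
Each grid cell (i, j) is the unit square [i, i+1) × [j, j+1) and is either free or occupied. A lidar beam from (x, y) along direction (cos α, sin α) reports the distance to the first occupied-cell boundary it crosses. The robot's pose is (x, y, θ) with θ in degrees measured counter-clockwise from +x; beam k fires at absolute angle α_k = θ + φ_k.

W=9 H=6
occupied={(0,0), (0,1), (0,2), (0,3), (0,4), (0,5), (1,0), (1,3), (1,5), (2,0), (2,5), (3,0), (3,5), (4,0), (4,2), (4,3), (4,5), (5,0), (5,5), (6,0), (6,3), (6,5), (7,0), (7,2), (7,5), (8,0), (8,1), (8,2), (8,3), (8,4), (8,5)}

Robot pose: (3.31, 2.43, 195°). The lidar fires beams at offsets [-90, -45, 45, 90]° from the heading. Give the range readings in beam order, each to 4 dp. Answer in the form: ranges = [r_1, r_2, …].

beam 1: φ=-90°, α=105°
  d=(-0.2588,0.9659)  start (3,2)  tX=1.1977 tY=0.5901  stride 1/|dx|=3.8637 1/|dy|=1.0353
    cross y-line → (3,3), t=0.5901
    cross x-line → (2,3), t=1.1977
    cross y-line → (2,4), t=1.6254
    cross y-line → (2,5), t=2.6607 (wall)
  → r_1 = 2.6607
beam 2: φ=-45°, α=150°
  d=(-0.8660,0.5000)  start (3,2)  tX=0.3580 tY=1.1400  stride 1/|dx|=1.1547 1/|dy|=2.0000
    cross x-line → (2,2), t=0.3580
    cross y-line → (2,3), t=1.1400
    cross x-line → (1,3), t=1.5127 (wall)
  → r_2 = 1.5127
beam 3: φ=45°, α=240°
  d=(-0.5000,-0.8660)  start (3,2)  tX=0.6200 tY=0.4965  stride 1/|dx|=2.0000 1/|dy|=1.1547
    cross y-line → (3,1), t=0.4965
    cross x-line → (2,1), t=0.6200
    cross y-line → (2,0), t=1.6512 (wall)
  → r_3 = 1.6512
beam 4: φ=90°, α=285°
  d=(0.2588,-0.9659)  start (3,2)  tX=2.6660 tY=0.4452  stride 1/|dx|=3.8637 1/|dy|=1.0353
    cross y-line → (3,1), t=0.4452
    cross y-line → (3,0), t=1.4804 (wall)
  → r_4 = 1.4804

ranges = [2.6607, 1.5127, 1.6512, 1.4804]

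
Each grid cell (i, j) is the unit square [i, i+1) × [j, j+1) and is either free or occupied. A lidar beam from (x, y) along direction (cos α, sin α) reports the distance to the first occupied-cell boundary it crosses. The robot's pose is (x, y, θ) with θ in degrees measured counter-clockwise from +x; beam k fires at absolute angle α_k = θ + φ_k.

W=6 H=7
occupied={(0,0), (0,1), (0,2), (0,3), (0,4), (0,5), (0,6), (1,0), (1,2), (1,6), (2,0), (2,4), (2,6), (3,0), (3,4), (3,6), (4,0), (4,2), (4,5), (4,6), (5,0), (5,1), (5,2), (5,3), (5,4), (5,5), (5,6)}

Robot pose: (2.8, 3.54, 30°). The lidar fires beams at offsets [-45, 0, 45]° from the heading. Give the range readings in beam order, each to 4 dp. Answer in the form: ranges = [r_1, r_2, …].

beam 1: φ=-45°, α=345°
  direction (0.9659, -0.2588); cell (2,3); t to first gridline: x 0.2071, y 2.0864 (then +1.0353 / +3.8637)
    (3,3) via x @ 0.2071
    (4,3) via x @ 1.2423
    (4,2) via y @ 2.0864  # hit
  → r_1 = 2.0864
beam 2: φ=0°, α=30°
  direction (0.8660, 0.5000); cell (2,3); t to first gridline: x 0.2309, y 0.9200 (then +1.1547 / +2.0000)
    (3,3) via x @ 0.2309
    (3,4) via y @ 0.9200  # hit
  → r_2 = 0.9200
beam 3: φ=45°, α=75°
  direction (0.2588, 0.9659); cell (2,3); t to first gridline: x 0.7727, y 0.4762 (then +3.8637 / +1.0353)
    (2,4) via y @ 0.4762  # hit
  → r_3 = 0.4762

ranges = [2.0864, 0.9200, 0.4762]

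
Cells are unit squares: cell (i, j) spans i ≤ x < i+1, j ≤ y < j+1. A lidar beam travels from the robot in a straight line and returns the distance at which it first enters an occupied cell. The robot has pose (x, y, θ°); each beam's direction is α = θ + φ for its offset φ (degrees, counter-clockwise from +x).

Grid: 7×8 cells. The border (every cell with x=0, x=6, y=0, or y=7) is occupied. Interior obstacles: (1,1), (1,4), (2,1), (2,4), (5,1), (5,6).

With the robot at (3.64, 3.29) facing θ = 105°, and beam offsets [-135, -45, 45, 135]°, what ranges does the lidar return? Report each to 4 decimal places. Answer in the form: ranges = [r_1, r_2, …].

beam 1: φ=-135°, α=330°
  dir = (cos 330°, sin 330°) = (0.8660, -0.5000); from cell (3,3)
  next x-line at t=0.4157, next y-line at t=0.5800; Δt_x=1.1547, Δt_y=2.0000
    x: enter (4,3) at t=0.4157
    y: enter (4,2) at t=0.5800
    x: enter (5,2) at t=1.5704
    y: enter (5,1) at t=2.5800 ← occupied
  → r_1 = 2.5800
beam 2: φ=-45°, α=60°
  dir = (cos 60°, sin 60°) = (0.5000, 0.8660); from cell (3,3)
  next x-line at t=0.7200, next y-line at t=0.8198; Δt_x=2.0000, Δt_y=1.1547
    x: enter (4,3) at t=0.7200
    y: enter (4,4) at t=0.8198
    y: enter (4,5) at t=1.9745
    x: enter (5,5) at t=2.7200
    y: enter (5,6) at t=3.1292 ← occupied
  → r_2 = 3.1292
beam 3: φ=45°, α=150°
  dir = (cos 150°, sin 150°) = (-0.8660, 0.5000); from cell (3,3)
  next x-line at t=0.7390, next y-line at t=1.4200; Δt_x=1.1547, Δt_y=2.0000
    x: enter (2,3) at t=0.7390
    y: enter (2,4) at t=1.4200 ← occupied
  → r_3 = 1.4200
beam 4: φ=135°, α=240°
  dir = (cos 240°, sin 240°) = (-0.5000, -0.8660); from cell (3,3)
  next x-line at t=1.2800, next y-line at t=0.3349; Δt_x=2.0000, Δt_y=1.1547
    y: enter (3,2) at t=0.3349
    x: enter (2,2) at t=1.2800
    y: enter (2,1) at t=1.4896 ← occupied
  → r_4 = 1.4896

ranges = [2.5800, 3.1292, 1.4200, 1.4896]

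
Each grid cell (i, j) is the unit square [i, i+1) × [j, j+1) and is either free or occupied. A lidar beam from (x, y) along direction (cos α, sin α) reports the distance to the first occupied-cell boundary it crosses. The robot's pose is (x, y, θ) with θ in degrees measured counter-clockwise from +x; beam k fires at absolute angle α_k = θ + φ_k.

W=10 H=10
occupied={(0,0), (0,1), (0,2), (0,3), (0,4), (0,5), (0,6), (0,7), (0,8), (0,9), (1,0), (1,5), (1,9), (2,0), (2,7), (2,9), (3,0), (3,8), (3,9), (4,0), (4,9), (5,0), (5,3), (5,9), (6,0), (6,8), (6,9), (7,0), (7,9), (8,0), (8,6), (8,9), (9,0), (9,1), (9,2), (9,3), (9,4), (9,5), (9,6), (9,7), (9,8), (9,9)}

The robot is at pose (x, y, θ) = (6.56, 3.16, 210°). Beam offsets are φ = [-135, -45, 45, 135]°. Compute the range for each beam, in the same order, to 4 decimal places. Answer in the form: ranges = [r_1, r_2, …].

beam 1: φ=-135°, α=75°
  d=(0.2588,0.9659)  start (6,3)  tX=1.7000 tY=0.8696  stride 1/|dx|=3.8637 1/|dy|=1.0353
    cross y-line → (6,4), t=0.8696
    cross x-line → (7,4), t=1.7000
    cross y-line → (7,5), t=1.9049
    cross y-line → (7,6), t=2.9402
    cross y-line → (7,7), t=3.9755
    cross y-line → (7,8), t=5.0107
    cross x-line → (8,8), t=5.5637
    cross y-line → (8,9), t=6.0460 (wall)
  → r_1 = 6.0460
beam 2: φ=-45°, α=165°
  d=(-0.9659,0.2588)  start (6,3)  tX=0.5798 tY=3.2455  stride 1/|dx|=1.0353 1/|dy|=3.8637
    cross x-line → (5,3), t=0.5798 (wall)
  → r_2 = 0.5798
beam 3: φ=45°, α=255°
  d=(-0.2588,-0.9659)  start (6,3)  tX=2.1637 tY=0.1656  stride 1/|dx|=3.8637 1/|dy|=1.0353
    cross y-line → (6,2), t=0.1656
    cross y-line → (6,1), t=1.2009
    cross x-line → (5,1), t=2.1637
    cross y-line → (5,0), t=2.2362 (wall)
  → r_3 = 2.2362
beam 4: φ=135°, α=345°
  d=(0.9659,-0.2588)  start (6,3)  tX=0.4555 tY=0.6182  stride 1/|dx|=1.0353 1/|dy|=3.8637
    cross x-line → (7,3), t=0.4555
    cross y-line → (7,2), t=0.6182
    cross x-line → (8,2), t=1.4908
    cross x-line → (9,2), t=2.5261 (wall)
  → r_4 = 2.5261

ranges = [6.0460, 0.5798, 2.2362, 2.5261]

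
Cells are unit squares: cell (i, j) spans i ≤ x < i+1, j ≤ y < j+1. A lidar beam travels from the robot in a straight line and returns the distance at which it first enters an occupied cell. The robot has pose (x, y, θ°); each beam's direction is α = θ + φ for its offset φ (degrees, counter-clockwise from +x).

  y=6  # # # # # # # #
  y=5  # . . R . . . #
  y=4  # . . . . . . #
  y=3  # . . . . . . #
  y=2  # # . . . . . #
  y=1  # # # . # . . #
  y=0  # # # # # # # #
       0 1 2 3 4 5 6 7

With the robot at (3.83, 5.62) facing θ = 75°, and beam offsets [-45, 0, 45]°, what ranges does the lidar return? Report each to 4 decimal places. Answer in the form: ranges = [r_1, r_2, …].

beam 1: φ=-45°, α=30°
  cosα=0.8660 sinα=0.5000 | (3,5) | tMaxX 0.1963 tMaxY 0.7600 | tΔX 1.1547 tΔY 2.0000
    t=0.1963 [x] (4,5)
    t=0.7600 [y] (4,6) — stop
  → r_1 = 0.7600
beam 2: φ=0°, α=75°
  cosα=0.2588 sinα=0.9659 | (3,5) | tMaxX 0.6568 tMaxY 0.3934 | tΔX 3.8637 tΔY 1.0353
    t=0.3934 [y] (3,6) — stop
  → r_2 = 0.3934
beam 3: φ=45°, α=120°
  cosα=-0.5000 sinα=0.8660 | (3,5) | tMaxX 1.6600 tMaxY 0.4388 | tΔX 2.0000 tΔY 1.1547
    t=0.4388 [y] (3,6) — stop
  → r_3 = 0.4388

ranges = [0.7600, 0.3934, 0.4388]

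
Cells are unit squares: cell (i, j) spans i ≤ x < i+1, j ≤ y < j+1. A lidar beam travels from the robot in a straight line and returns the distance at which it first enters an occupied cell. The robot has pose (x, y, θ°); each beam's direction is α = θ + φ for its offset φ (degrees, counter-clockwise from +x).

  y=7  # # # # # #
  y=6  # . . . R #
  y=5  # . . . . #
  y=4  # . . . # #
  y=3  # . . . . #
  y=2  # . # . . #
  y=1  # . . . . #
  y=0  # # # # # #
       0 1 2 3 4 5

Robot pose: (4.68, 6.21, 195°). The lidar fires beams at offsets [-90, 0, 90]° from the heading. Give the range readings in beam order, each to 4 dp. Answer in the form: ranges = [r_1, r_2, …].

beam 1: φ=-90°, α=105°
  direction (-0.2588, 0.9659); cell (4,6); t to first gridline: x 2.6273, y 0.8179 (then +3.8637 / +1.0353)
    (4,7) via y @ 0.8179  # hit
  → r_1 = 0.8179
beam 2: φ=0°, α=195°
  direction (-0.9659, -0.2588); cell (4,6); t to first gridline: x 0.7040, y 0.8114 (then +1.0353 / +3.8637)
    (3,6) via x @ 0.7040
    (3,5) via y @ 0.8114
    (2,5) via x @ 1.7393
    (1,5) via x @ 2.7745
    (0,5) via x @ 3.8098  # hit
  → r_2 = 3.8098
beam 3: φ=90°, α=285°
  direction (0.2588, -0.9659); cell (4,6); t to first gridline: x 1.2364, y 0.2174 (then +3.8637 / +1.0353)
    (4,5) via y @ 0.2174
    (5,5) via x @ 1.2364  # hit
  → r_3 = 1.2364

ranges = [0.8179, 3.8098, 1.2364]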